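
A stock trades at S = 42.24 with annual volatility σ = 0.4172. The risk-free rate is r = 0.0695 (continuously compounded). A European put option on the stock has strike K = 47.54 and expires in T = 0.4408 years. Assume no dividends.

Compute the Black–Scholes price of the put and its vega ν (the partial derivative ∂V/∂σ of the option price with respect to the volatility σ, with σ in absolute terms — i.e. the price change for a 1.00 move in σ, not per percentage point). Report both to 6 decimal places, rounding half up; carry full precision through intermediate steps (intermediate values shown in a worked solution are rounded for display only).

σ√T = 0.4172·√0.4408 = 0.276991
d₁ = (ln(S/K) + (r+σ²/2)T) / (σ√T) = (ln(42.24/47.54) + (0.0695+0.4172²/2)·0.4408) / 0.276991 = (-0.118204 + 0.068998) / 0.276991 = -0.177646
d₂ = d₁ − σ√T = -0.177646 − 0.276991 = -0.454637
e^{−rT} = e^{−0.0695·0.4408} = 0.969829
N(−d₁) = 0.570500,  N(−d₂) = 0.675315
Put price V = K·e^{−rT}·N(−d₂) − S·N(−d₁) = 31.135835 − 24.097901 = 7.037934
φ(d₁) = (1/√(2π))·e^{−d₁²/2} = 0.392697
ν = S·φ(d₁)·√T = 11.012908

price = 7.037934
ν = 11.012908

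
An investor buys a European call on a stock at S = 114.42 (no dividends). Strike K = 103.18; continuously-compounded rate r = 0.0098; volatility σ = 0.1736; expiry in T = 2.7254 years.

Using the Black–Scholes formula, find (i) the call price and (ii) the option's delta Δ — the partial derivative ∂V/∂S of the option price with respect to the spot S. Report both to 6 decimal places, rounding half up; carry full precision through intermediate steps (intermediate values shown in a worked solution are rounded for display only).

price = 20.451561
Δ = 0.724841

σ√T = 0.1736·√2.7254 = 0.286593
d₁ = (ln(S/K) + (r+σ²/2)T) / (σ√T) = (ln(114.42/103.18) + (0.0098+0.1736²/2)·2.7254) / 0.286593 = (0.103401 + 0.067777) / 0.286593 = 0.597285
d₂ = d₁ − σ√T = 0.597285 − 0.286593 = 0.310692
e^{−rT} = e^{−0.0098·2.7254} = 0.973645
N(d₁) = 0.724841,  N(d₂) = 0.621983
Call price V = S·N(d₁) − K·e^{−rT}·N(d₂) = 82.936357 − 62.484796 = 20.451561
Δ = N(d₁) = 0.724841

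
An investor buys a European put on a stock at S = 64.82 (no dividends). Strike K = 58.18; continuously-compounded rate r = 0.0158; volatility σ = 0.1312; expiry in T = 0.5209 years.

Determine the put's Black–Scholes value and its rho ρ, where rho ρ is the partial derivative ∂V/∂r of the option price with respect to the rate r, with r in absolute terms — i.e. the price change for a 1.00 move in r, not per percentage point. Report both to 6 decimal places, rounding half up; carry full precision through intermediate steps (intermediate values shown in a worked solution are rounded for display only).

σ√T = 0.1312·√0.5209 = 0.094692
d₁ = (ln(S/K) + (r+σ²/2)T) / (σ√T) = (ln(64.82/58.18) + (0.0158+0.1312²/2)·0.5209) / 0.094692 = (0.108073 + 0.012713) / 0.094692 = 1.275574
d₂ = d₁ − σ√T = 1.275574 − 0.094692 = 1.180882
e^{−rT} = e^{−0.0158·0.5209} = 0.991804
N(−d₁) = 0.101053,  N(−d₂) = 0.118825
Put price V = K·e^{−rT}·N(−d₂) − S·N(−d₁) = 6.856559 − 6.550262 = 0.306297
ρ = −K·T·e^{−rT}·N(−d₂) = -3.571582

price = 0.306297
ρ = -3.571582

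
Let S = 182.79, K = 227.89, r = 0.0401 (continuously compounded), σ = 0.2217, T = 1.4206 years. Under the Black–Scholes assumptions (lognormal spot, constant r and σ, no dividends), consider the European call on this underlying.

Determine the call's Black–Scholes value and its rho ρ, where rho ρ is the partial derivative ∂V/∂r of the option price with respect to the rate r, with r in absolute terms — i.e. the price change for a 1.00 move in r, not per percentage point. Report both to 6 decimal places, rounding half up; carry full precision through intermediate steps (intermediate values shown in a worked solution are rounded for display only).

price = 8.531085
ρ = 69.204899

σ√T = 0.2217·√1.4206 = 0.264242
d₁ = (ln(S/K) + (r+σ²/2)T) / (σ√T) = (ln(182.79/227.89) + (0.0401+0.2217²/2)·1.4206) / 0.264242 = (-0.220525 + 0.091878) / 0.264242 = -0.486854
d₂ = d₁ − σ√T = -0.486854 − 0.264242 = -0.751096
e^{−rT} = e^{−0.0401·1.4206} = 0.944626
N(d₁) = 0.313181,  N(d₂) = 0.226298
Call price V = S·N(d₁) − K·e^{−rT}·N(d₂) = 57.246345 − 48.715261 = 8.531085
ρ = K·T·e^{−rT}·N(d₂) = 69.204899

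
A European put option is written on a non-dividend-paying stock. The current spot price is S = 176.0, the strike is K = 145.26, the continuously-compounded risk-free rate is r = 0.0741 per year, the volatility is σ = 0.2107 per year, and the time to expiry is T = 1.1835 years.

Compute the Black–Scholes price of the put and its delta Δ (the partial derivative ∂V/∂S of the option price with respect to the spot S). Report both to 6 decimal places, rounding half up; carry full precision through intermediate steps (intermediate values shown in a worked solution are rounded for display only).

σ√T = 0.2107·√1.1835 = 0.229218
d₁ = (ln(S/K) + (r+σ²/2)T) / (σ√T) = (ln(176.0/145.26) + (0.0741+0.2107²/2)·1.1835) / 0.229218 = (0.191959 + 0.113968) / 0.229218 = 1.334653
d₂ = d₁ − σ√T = 1.334653 − 0.229218 = 1.105435
e^{−rT} = e^{−0.0741·1.1835} = 0.916038
N(−d₁) = 0.090995,  N(−d₂) = 0.134485
Put price V = K·e^{−rT}·N(−d₂) − S·N(−d₁) = 17.895135 − 16.015104 = 1.880031
Δ = −N(−d₁) = -0.090995

price = 1.880031
Δ = -0.090995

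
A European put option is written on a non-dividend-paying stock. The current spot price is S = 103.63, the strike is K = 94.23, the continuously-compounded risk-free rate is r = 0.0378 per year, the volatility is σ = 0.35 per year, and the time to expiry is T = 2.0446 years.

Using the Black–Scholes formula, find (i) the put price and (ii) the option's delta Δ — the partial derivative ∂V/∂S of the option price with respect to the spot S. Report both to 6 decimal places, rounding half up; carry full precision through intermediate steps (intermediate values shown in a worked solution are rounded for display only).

price = 11.732418
Δ = -0.276035

σ√T = 0.35·√2.0446 = 0.500463
d₁ = (ln(S/K) + (r+σ²/2)T) / (σ√T) = (ln(103.63/94.23) + (0.0378+0.35²/2)·2.0446) / 0.500463 = (0.095088 + 0.202518) / 0.500463 = 0.594661
d₂ = d₁ − σ√T = 0.594661 − 0.500463 = 0.094198
e^{−rT} = e^{−0.0378·2.0446} = 0.925625
N(−d₁) = 0.276035,  N(−d₂) = 0.462476
Put price V = K·e^{−rT}·N(−d₂) − S·N(−d₁) = 40.337937 − 28.605519 = 11.732418
Δ = −N(−d₁) = -0.276035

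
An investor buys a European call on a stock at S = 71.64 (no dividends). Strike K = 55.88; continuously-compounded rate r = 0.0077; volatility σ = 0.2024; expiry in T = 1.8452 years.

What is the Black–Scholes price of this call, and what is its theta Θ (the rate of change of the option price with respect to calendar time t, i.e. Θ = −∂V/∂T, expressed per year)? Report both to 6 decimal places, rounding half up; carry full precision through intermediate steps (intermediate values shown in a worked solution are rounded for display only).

σ√T = 0.2024·√1.8452 = 0.274936
d₁ = (ln(S/K) + (r+σ²/2)T) / (σ√T) = (ln(71.64/55.88) + (0.0077+0.2024²/2)·1.8452) / 0.274936 = (0.248447 + 0.052003) / 0.274936 = 1.092799
d₂ = d₁ − σ√T = 1.092799 − 0.274936 = 0.817862
e^{−rT} = e^{−0.0077·1.8452} = 0.985892
N(d₁) = 0.862759,  N(d₂) = 0.793282
Call price V = S·N(d₁) − K·e^{−rT}·N(d₂) = 61.808046 − 43.703232 = 18.104814
φ(d₁) = (1/√(2π))·e^{−d₁²/2} = 0.219579
Θ = −S·φ(d₁)·σ/(2√T) − r·K·e^{−rT}·N(d₂) = −1.171940 − 0.336515 = -1.508455

price = 18.104814
Θ = -1.508455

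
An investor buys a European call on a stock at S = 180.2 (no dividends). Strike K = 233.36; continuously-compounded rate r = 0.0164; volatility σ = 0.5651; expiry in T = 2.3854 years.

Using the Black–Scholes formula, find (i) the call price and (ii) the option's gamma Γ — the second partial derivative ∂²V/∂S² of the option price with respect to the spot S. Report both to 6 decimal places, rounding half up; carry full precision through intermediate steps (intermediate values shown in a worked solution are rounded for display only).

σ√T = 0.5651·√2.3854 = 0.872782
d₁ = (ln(S/K) + (r+σ²/2)T) / (σ√T) = (ln(180.2/233.36) + (0.0164+0.5651²/2)·2.3854) / 0.872782 = (-0.258515 + 0.419995) / 0.872782 = 0.185018
d₂ = d₁ − σ√T = 0.185018 − 0.872782 = -0.687765
e^{−rT} = e^{−0.0164·2.3854} = 0.961635
N(d₁) = 0.573392,  N(d₂) = 0.245800
Call price V = S·N(d₁) − K·e^{−rT}·N(d₂) = 103.325303 − 55.159369 = 48.165934
φ(d₁) = (1/√(2π))·e^{−d₁²/2} = 0.392172
Γ = φ(d₁) / (S·σ·√T) = 0.002494

price = 48.165934
Γ = 0.002494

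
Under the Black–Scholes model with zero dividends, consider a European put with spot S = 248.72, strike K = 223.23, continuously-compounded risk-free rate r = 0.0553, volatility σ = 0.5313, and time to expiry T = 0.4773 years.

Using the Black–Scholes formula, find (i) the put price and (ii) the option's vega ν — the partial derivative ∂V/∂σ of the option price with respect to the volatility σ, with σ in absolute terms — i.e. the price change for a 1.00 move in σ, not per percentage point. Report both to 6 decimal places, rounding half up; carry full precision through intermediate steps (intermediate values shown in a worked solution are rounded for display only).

price = 20.510723
ν = 58.928735

σ√T = 0.5313·√0.4773 = 0.367059
d₁ = (ln(S/K) + (r+σ²/2)T) / (σ√T) = (ln(248.72/223.23) + (0.0553+0.5313²/2)·0.4773) / 0.367059 = (0.108125 + 0.093761) / 0.367059 = 0.550010
d₂ = d₁ − σ√T = 0.550010 − 0.367059 = 0.182951
e^{−rT} = e^{−0.0553·0.4773} = 0.973951
N(−d₁) = 0.291156,  N(−d₂) = 0.427418
Put price V = K·e^{−rT}·N(−d₂) − S·N(−d₁) = 92.927128 − 72.416405 = 20.510723
φ(d₁) = (1/√(2π))·e^{−d₁²/2} = 0.342942
ν = S·φ(d₁)·√T = 58.928735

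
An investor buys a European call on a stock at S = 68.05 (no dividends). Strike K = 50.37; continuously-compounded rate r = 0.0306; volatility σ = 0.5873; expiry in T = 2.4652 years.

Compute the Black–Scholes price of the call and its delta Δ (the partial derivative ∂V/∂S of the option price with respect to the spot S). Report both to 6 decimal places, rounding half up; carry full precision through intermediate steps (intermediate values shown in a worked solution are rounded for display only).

σ√T = 0.5873·√2.4652 = 0.922117
d₁ = (ln(S/K) + (r+σ²/2)T) / (σ√T) = (ln(68.05/50.37) + (0.0306+0.5873²/2)·2.4652) / 0.922117 = (0.300847 + 0.500585) / 0.922117 = 0.869122
d₂ = d₁ − σ√T = 0.869122 − 0.922117 = -0.052995
e^{−rT} = e^{−0.0306·2.4652} = 0.927340
N(d₁) = 0.807610,  N(d₂) = 0.478868
Call price V = S·N(d₁) − K·e^{−rT}·N(d₂) = 54.957843 − 22.367969 = 32.589874
Δ = N(d₁) = 0.807610

price = 32.589874
Δ = 0.807610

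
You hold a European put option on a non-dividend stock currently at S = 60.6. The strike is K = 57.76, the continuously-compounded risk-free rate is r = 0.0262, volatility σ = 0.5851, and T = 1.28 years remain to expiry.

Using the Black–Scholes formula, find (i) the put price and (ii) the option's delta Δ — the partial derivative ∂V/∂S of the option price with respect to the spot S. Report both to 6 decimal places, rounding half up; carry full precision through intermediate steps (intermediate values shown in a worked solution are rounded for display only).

price = 12.838615
Δ = -0.324859

σ√T = 0.5851·√1.28 = 0.661965
d₁ = (ln(S/K) + (r+σ²/2)T) / (σ√T) = (ln(60.6/57.76) + (0.0262+0.5851²/2)·1.28) / 0.661965 = (0.047998 + 0.252635) / 0.661965 = 0.454153
d₂ = d₁ − σ√T = 0.454153 − 0.661965 = -0.207812
e^{−rT} = e^{−0.0262·1.28} = 0.967020
N(−d₁) = 0.324859,  N(−d₂) = 0.582312
Put price V = K·e^{−rT}·N(−d₂) − S·N(−d₁) = 32.525097 − 19.686482 = 12.838615
Δ = −N(−d₁) = -0.324859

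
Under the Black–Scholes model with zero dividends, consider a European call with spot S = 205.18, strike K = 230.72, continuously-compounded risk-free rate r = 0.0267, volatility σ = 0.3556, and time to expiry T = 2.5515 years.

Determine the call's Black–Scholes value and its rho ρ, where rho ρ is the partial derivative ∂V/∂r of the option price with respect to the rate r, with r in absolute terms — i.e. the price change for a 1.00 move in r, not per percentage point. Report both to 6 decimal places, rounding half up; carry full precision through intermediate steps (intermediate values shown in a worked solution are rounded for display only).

price = 42.032614
ρ = 195.474300

σ√T = 0.3556·√2.5515 = 0.568015
d₁ = (ln(S/K) + (r+σ²/2)T) / (σ√T) = (ln(205.18/230.72) + (0.0267+0.3556²/2)·2.5515) / 0.568015 = (-0.117317 + 0.229445) / 0.568015 = 0.197404
d₂ = d₁ − σ√T = 0.197404 − 0.568015 = -0.370611
e^{−rT} = e^{−0.0267·2.5515} = 0.934144
N(d₁) = 0.578244,  N(d₂) = 0.355464
Call price V = S·N(d₁) − K·e^{−rT}·N(d₂) = 118.644137 − 76.611523 = 42.032614
ρ = K·T·e^{−rT}·N(d₂) = 195.474300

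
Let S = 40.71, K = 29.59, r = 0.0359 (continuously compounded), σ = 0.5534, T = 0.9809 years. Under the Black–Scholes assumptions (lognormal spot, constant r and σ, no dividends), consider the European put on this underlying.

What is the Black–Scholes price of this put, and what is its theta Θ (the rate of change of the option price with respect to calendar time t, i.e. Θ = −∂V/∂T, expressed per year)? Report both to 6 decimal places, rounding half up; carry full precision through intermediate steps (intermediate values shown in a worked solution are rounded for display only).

price = 2.862009
Θ = -2.606822

σ√T = 0.5534·√0.9809 = 0.548090
d₁ = (ln(S/K) + (r+σ²/2)T) / (σ√T) = (ln(40.71/29.59) + (0.0359+0.5534²/2)·0.9809) / 0.548090 = (0.319037 + 0.185415) / 0.548090 = 0.920384
d₂ = d₁ − σ√T = 0.920384 − 0.548090 = 0.372294
e^{−rT} = e^{−0.0359·0.9809} = 0.965398
N(−d₁) = 0.178686,  N(−d₂) = 0.354837
Put price V = K·e^{−rT}·N(−d₂) − S·N(−d₁) = 10.136322 − 7.274313 = 2.862009
φ(d₁) = (1/√(2π))·e^{−d₁²/2} = 0.261194
Θ = −S·φ(d₁)·σ/(2√T) + r·K·e^{−rT}·N(−d₂) = −2.970716 + 0.363894 = -2.606822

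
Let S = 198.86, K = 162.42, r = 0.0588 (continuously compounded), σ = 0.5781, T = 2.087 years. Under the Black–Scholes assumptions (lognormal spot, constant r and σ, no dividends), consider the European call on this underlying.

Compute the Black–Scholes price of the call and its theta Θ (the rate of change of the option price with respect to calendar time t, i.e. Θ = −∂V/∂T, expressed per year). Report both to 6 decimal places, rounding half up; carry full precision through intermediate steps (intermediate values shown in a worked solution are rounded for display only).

price = 86.914206
Θ = -15.591311

σ√T = 0.5781·√2.087 = 0.835149
d₁ = (ln(S/K) + (r+σ²/2)T) / (σ√T) = (ln(198.86/162.42) + (0.0588+0.5781²/2)·2.087) / 0.835149 = (0.202415 + 0.471453) / 0.835149 = 0.806884
d₂ = d₁ − σ√T = 0.806884 − 0.835149 = -0.028266
e^{−rT} = e^{−0.0588·2.087} = 0.884515
N(d₁) = 0.790133,  N(d₂) = 0.488725
Call price V = S·N(d₁) − K·e^{−rT}·N(d₂) = 157.125893 − 70.211687 = 86.914206
φ(d₁) = (1/√(2π))·e^{−d₁²/2} = 0.288094
Θ = −S·φ(d₁)·σ/(2√T) − r·K·e^{−rT}·N(d₂) = −11.462864 − 4.128447 = -15.591311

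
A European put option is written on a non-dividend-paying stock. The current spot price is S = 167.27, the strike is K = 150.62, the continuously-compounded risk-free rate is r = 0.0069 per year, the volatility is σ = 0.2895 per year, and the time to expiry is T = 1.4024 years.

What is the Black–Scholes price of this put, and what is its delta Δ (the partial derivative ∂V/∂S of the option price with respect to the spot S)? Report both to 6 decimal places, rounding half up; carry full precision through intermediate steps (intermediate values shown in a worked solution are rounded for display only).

price = 13.661438
Δ = -0.306613

σ√T = 0.2895·√1.4024 = 0.342835
d₁ = (ln(S/K) + (r+σ²/2)T) / (σ√T) = (ln(167.27/150.62) + (0.0069+0.2895²/2)·1.4024) / 0.342835 = (0.104849 + 0.068444) / 0.342835 = 0.505473
d₂ = d₁ − σ√T = 0.505473 − 0.342835 = 0.162638
e^{−rT} = e^{−0.0069·1.4024} = 0.990370
N(−d₁) = 0.306613,  N(−d₂) = 0.435402
Put price V = K·e^{−rT}·N(−d₂) − S·N(−d₁) = 64.948668 − 51.287231 = 13.661438
Δ = −N(−d₁) = -0.306613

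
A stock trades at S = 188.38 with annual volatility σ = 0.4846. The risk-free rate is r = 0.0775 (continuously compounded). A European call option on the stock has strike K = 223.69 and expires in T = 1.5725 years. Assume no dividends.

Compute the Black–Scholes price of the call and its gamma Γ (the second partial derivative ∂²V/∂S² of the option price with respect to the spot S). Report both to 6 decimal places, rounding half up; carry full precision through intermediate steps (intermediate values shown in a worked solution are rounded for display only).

σ√T = 0.4846·√1.5725 = 0.607685
d₁ = (ln(S/K) + (r+σ²/2)T) / (σ√T) = (ln(188.38/223.69) + (0.0775+0.4846²/2)·1.5725) / 0.607685 = (-0.171800 + 0.306509) / 0.607685 = 0.221676
d₂ = d₁ − σ√T = 0.221676 − 0.607685 = -0.386009
e^{−rT} = e^{−0.0775·1.5725} = 0.885265
N(d₁) = 0.587717,  N(d₂) = 0.349745
Call price V = S·N(d₁) − K·e^{−rT}·N(d₂) = 110.714148 − 69.258202 = 41.455947
φ(d₁) = (1/√(2π))·e^{−d₁²/2} = 0.389260
Γ = φ(d₁) / (S·σ·√T) = 0.003400

price = 41.455947
Γ = 0.003400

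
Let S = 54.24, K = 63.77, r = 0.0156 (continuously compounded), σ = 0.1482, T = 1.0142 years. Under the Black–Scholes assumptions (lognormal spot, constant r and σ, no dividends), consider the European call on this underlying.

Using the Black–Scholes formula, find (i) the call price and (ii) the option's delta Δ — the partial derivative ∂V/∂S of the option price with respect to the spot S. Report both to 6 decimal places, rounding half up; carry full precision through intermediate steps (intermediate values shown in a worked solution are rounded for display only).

price = 0.754393
Δ = 0.183025

σ√T = 0.1482·√1.0142 = 0.149249
d₁ = (ln(S/K) + (r+σ²/2)T) / (σ√T) = (ln(54.24/63.77) + (0.0156+0.1482²/2)·1.0142) / 0.149249 = (-0.161864 + 0.026959) / 0.149249 = -0.903896
d₂ = d₁ − σ√T = -0.903896 − 0.149249 = -1.053145
e^{−rT} = e^{−0.0156·1.0142} = 0.984303
N(d₁) = 0.183025,  N(d₂) = 0.146137
Call price V = S·N(d₁) − K·e^{−rT}·N(d₂) = 9.927290 − 9.172897 = 0.754393
Δ = N(d₁) = 0.183025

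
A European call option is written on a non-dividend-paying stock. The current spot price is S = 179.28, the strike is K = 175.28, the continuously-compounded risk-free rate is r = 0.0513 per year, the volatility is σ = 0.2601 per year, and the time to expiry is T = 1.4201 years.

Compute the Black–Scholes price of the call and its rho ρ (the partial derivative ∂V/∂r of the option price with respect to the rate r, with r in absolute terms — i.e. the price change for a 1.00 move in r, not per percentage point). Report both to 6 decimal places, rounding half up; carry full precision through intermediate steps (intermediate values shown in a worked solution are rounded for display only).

price = 30.215241
ρ = 129.770951

σ√T = 0.2601·√1.4201 = 0.309956
d₁ = (ln(S/K) + (r+σ²/2)T) / (σ√T) = (ln(179.28/175.28) + (0.0513+0.2601²/2)·1.4201) / 0.309956 = (0.022564 + 0.120887) / 0.309956 = 0.462813
d₂ = d₁ − σ√T = 0.462813 − 0.309956 = 0.152857
e^{−rT} = e^{−0.0513·1.4201} = 0.929739
N(d₁) = 0.678251,  N(d₂) = 0.560745
Call price V = S·N(d₁) − K·e^{−rT}·N(d₂) = 121.596799 − 91.381558 = 30.215241
ρ = K·T·e^{−rT}·N(d₂) = 129.770951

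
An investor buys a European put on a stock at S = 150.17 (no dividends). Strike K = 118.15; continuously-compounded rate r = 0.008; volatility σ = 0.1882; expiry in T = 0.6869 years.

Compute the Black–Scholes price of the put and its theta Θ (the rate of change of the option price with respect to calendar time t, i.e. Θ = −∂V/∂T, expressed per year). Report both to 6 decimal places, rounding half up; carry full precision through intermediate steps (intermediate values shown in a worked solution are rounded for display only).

price = 0.512287
Θ = -1.678196

σ√T = 0.1882·√0.6869 = 0.155979
d₁ = (ln(S/K) + (r+σ²/2)T) / (σ√T) = (ln(150.17/118.15) + (0.008+0.1882²/2)·0.6869) / 0.155979 = (0.239813 + 0.017660) / 0.155979 = 1.650689
d₂ = d₁ − σ√T = 1.650689 − 0.155979 = 1.494710
e^{−rT} = e^{−0.008·0.6869} = 0.994520
N(−d₁) = 0.049401,  N(−d₂) = 0.067495
Put price V = K·e^{−rT}·N(−d₂) − S·N(−d₁) = 7.930847 − 7.418560 = 0.512287
φ(d₁) = (1/√(2π))·e^{−d₁²/2} = 0.102149
Θ = −S·φ(d₁)·σ/(2√T) + r·K·e^{−rT}·N(−d₂) = −1.741643 + 0.063447 = -1.678196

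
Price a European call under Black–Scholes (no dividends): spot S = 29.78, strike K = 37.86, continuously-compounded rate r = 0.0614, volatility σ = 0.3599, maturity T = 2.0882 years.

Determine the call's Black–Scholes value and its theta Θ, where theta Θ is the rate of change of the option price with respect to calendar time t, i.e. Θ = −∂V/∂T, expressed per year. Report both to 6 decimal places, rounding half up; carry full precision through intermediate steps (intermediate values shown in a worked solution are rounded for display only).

σ√T = 0.3599·√2.0882 = 0.520077
d₁ = (ln(S/K) + (r+σ²/2)T) / (σ√T) = (ln(29.78/37.86) + (0.0614+0.3599²/2)·2.0882) / 0.520077 = (-0.240058 + 0.263456) / 0.520077 = 0.044989
d₂ = d₁ − σ√T = 0.044989 − 0.520077 = -0.475089
e^{−rT} = e^{−0.0614·2.0882} = 0.879664
N(d₁) = 0.517942,  N(d₂) = 0.317362
Call price V = S·N(d₁) − K·e^{−rT}·N(d₂) = 15.424307 − 10.569443 = 4.854864
φ(d₁) = (1/√(2π))·e^{−d₁²/2} = 0.398539
Θ = −S·φ(d₁)·σ/(2√T) − r·K·e^{−rT}·N(d₂) = −1.477954 − 0.648964 = -2.126918

price = 4.854864
Θ = -2.126918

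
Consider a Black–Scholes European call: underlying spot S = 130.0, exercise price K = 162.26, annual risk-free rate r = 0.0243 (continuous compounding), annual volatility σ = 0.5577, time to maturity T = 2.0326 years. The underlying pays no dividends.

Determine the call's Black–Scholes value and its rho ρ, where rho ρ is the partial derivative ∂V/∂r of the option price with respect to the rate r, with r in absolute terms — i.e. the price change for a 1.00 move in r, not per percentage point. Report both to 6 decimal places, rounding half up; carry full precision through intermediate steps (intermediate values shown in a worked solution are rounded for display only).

price = 32.703367
ρ = 84.611100

σ√T = 0.5577·√2.0326 = 0.795109
d₁ = (ln(S/K) + (r+σ²/2)T) / (σ√T) = (ln(130.0/162.26) + (0.0243+0.5577²/2)·2.0326) / 0.795109 = (-0.221666 + 0.365491) / 0.795109 = 0.180888
d₂ = d₁ − σ√T = 0.180888 − 0.795109 = -0.614221
e^{−rT} = e^{−0.0243·2.0326} = 0.951808
N(d₁) = 0.571772,  N(d₂) = 0.269535
Call price V = S·N(d₁) − K·e^{−rT}·N(d₂) = 74.330397 − 41.627030 = 32.703367
ρ = K·T·e^{−rT}·N(d₂) = 84.611100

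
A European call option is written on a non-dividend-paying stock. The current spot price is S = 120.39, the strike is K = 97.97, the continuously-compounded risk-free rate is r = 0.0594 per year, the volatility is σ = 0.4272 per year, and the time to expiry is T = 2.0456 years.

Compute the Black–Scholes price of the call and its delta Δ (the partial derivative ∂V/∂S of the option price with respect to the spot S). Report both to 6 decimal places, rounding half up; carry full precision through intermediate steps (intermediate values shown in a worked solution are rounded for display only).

σ√T = 0.4272·√2.0456 = 0.611001
d₁ = (ln(S/K) + (r+σ²/2)T) / (σ√T) = (ln(120.39/97.97) + (0.0594+0.4272²/2)·2.0456) / 0.611001 = (0.206075 + 0.308169) / 0.611001 = 0.841643
d₂ = d₁ − σ√T = 0.841643 − 0.611001 = 0.230643
e^{−rT} = e^{−0.0594·2.0456} = 0.885583
N(d₁) = 0.800006,  N(d₂) = 0.591204
Call price V = S·N(d₁) − K·e^{−rT}·N(d₂) = 96.312750 − 51.293209 = 45.019542
Δ = N(d₁) = 0.800006

price = 45.019542
Δ = 0.800006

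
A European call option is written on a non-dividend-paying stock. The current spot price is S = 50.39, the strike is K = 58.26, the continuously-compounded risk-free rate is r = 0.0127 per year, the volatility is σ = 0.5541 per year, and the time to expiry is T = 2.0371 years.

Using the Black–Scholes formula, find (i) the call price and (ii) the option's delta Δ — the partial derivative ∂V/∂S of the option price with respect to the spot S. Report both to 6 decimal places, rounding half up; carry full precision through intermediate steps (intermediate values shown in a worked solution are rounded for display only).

σ√T = 0.5541·√2.0371 = 0.790850
d₁ = (ln(S/K) + (r+σ²/2)T) / (σ√T) = (ln(50.39/58.26) + (0.0127+0.5541²/2)·2.0371) / 0.790850 = (-0.145123 + 0.338593) / 0.790850 = 0.244636
d₂ = d₁ − σ√T = 0.244636 − 0.790850 = -0.546215
e^{−rT} = e^{−0.0127·2.0371} = 0.974461
N(d₁) = 0.596631,  N(d₂) = 0.292459
Call price V = S·N(d₁) − K·e^{−rT}·N(d₂) = 30.064225 − 16.603517 = 13.460708
Δ = N(d₁) = 0.596631

price = 13.460708
Δ = 0.596631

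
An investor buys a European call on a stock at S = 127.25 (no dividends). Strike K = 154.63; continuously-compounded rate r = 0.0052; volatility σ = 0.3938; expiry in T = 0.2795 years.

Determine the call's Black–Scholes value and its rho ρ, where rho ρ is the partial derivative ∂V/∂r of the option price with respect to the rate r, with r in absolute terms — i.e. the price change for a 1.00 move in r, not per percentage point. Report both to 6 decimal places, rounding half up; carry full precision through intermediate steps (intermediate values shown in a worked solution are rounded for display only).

price = 2.768609
ρ = 6.506276

σ√T = 0.3938·√0.2795 = 0.208193
d₁ = (ln(S/K) + (r+σ²/2)T) / (σ√T) = (ln(127.25/154.63) + (0.0052+0.3938²/2)·0.2795) / 0.208193 = (-0.194882 + 0.023126) / 0.208193 = -0.824983
d₂ = d₁ − σ√T = -0.824983 − 0.208193 = -1.033176
e^{−rT} = e^{−0.0052·0.2795} = 0.998548
N(d₁) = 0.204691,  N(d₂) = 0.150761
Call price V = S·N(d₁) − K·e^{−rT}·N(d₂) = 26.046878 − 23.278269 = 2.768609
ρ = K·T·e^{−rT}·N(d₂) = 6.506276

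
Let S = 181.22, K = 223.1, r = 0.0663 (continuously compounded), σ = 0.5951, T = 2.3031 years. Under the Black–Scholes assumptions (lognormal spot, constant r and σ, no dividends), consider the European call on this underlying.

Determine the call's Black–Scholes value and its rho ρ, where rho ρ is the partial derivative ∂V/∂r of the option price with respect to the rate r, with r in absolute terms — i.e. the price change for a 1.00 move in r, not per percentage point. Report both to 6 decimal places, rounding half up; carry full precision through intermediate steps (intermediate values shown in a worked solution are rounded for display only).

σ√T = 0.5951·√2.3031 = 0.903122
d₁ = (ln(S/K) + (r+σ²/2)T) / (σ√T) = (ln(181.22/223.1) + (0.0663+0.5951²/2)·2.3031) / 0.903122 = (-0.207908 + 0.560510) / 0.903122 = 0.390425
d₂ = d₁ − σ√T = 0.390425 − 0.903122 = -0.512696
e^{−rT} = e^{−0.0663·2.3031} = 0.858391
N(d₁) = 0.651889,  N(d₂) = 0.304082
Call price V = S·N(d₁) − K·e^{−rT}·N(d₂) = 118.135325 − 58.233814 = 59.901511
ρ = K·T·e^{−rT}·N(d₂) = 134.118297

price = 59.901511
ρ = 134.118297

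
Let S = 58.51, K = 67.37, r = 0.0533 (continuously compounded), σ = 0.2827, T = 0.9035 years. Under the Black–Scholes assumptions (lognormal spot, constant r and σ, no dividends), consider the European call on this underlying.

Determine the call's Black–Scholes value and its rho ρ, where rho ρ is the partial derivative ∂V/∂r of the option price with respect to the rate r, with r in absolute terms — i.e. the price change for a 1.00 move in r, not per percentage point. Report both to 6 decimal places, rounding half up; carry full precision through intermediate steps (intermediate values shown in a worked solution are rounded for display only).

σ√T = 0.2827·√0.9035 = 0.268714
d₁ = (ln(S/K) + (r+σ²/2)T) / (σ√T) = (ln(58.51/67.37) + (0.0533+0.2827²/2)·0.9035) / 0.268714 = (-0.141002 + 0.084260) / 0.268714 = -0.211162
d₂ = d₁ − σ√T = -0.211162 − 0.268714 = -0.479875
e^{−rT} = e^{−0.0533·0.9035} = 0.952985
N(d₁) = 0.416381,  N(d₂) = 0.315658
Call price V = S·N(d₁) − K·e^{−rT}·N(d₂) = 24.362426 − 20.266055 = 4.096372
ρ = K·T·e^{−rT}·N(d₂) = 18.310380

price = 4.096372
ρ = 18.310380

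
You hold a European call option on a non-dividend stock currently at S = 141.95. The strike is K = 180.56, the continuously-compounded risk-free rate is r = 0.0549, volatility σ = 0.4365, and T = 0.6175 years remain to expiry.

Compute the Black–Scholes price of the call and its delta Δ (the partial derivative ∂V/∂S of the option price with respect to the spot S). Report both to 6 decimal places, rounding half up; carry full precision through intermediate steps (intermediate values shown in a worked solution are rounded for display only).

σ√T = 0.4365·√0.6175 = 0.343007
d₁ = (ln(S/K) + (r+σ²/2)T) / (σ√T) = (ln(141.95/180.56) + (0.0549+0.4365²/2)·0.6175) / 0.343007 = (-0.240588 + 0.092728) / 0.343007 = -0.431072
d₂ = d₁ − σ√T = -0.431072 − 0.343007 = -0.774079
e^{−rT} = e^{−0.0549·0.6175} = 0.966667
N(d₁) = 0.333208,  N(d₂) = 0.219442
Call price V = S·N(d₁) − K·e^{−rT}·N(d₂) = 47.298871 − 38.301741 = 8.997130
Δ = N(d₁) = 0.333208

price = 8.997130
Δ = 0.333208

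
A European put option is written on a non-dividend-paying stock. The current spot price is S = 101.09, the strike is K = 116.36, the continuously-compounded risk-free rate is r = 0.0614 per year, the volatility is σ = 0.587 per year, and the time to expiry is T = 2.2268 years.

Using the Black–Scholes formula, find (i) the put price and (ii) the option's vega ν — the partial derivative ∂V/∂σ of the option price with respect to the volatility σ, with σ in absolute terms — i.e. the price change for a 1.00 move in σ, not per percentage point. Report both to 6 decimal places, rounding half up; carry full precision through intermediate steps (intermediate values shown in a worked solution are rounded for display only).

price = 34.496837
ν = 54.784678

σ√T = 0.587·√2.2268 = 0.875949
d₁ = (ln(S/K) + (r+σ²/2)T) / (σ√T) = (ln(101.09/116.36) + (0.0614+0.587²/2)·2.2268) / 0.875949 = (-0.140678 + 0.520369) / 0.875949 = 0.433463
d₂ = d₁ − σ√T = 0.433463 − 0.875949 = -0.442486
e^{−rT} = e^{−0.0614·2.2268} = 0.872210
N(−d₁) = 0.332339,  N(−d₂) = 0.670931
Put price V = K·e^{−rT}·N(−d₂) − S·N(−d₁) = 68.093023 − 33.596187 = 34.496837
φ(d₁) = (1/√(2π))·e^{−d₁²/2} = 0.363170
ν = S·φ(d₁)·√T = 54.784678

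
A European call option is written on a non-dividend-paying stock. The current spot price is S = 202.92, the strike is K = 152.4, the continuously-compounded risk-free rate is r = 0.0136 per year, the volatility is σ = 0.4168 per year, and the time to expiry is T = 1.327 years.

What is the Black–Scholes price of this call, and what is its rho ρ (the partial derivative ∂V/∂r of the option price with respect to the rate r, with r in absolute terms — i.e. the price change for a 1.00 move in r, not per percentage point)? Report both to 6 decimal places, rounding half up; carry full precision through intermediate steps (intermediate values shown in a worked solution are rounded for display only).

σ√T = 0.4168·√1.327 = 0.480135
d₁ = (ln(S/K) + (r+σ²/2)T) / (σ√T) = (ln(202.92/152.4) + (0.0136+0.4168²/2)·1.327) / 0.480135 = (0.286303 + 0.133312) / 0.480135 = 0.873953
d₂ = d₁ − σ√T = 0.873953 − 0.480135 = 0.393818
e^{−rT} = e^{−0.0136·1.327} = 0.982115
N(d₁) = 0.808928,  N(d₂) = 0.653142
Call price V = S·N(d₁) − K·e^{−rT}·N(d₂) = 164.147667 − 97.758594 = 66.389073
ρ = K·T·e^{−rT}·N(d₂) = 129.725654

price = 66.389073
ρ = 129.725654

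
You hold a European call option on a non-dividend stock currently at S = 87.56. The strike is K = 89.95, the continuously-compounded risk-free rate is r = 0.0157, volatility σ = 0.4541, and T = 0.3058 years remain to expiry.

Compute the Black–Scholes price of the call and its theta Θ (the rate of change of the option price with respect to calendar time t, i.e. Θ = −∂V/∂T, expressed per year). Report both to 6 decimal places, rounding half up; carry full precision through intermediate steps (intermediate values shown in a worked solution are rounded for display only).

price = 7.901187
Θ = -14.916070

σ√T = 0.4541·√0.3058 = 0.251114
d₁ = (ln(S/K) + (r+σ²/2)T) / (σ√T) = (ln(87.56/89.95) + (0.0157+0.4541²/2)·0.3058) / 0.251114 = (-0.026930 + 0.036330) / 0.251114 = 0.037435
d₂ = d₁ − σ√T = 0.037435 − 0.251114 = -0.213679
e^{−rT} = e^{−0.0157·0.3058} = 0.995210
N(d₁) = 0.514931,  N(d₂) = 0.415399
Call price V = S·N(d₁) − K·e^{−rT}·N(d₂) = 45.087345 − 37.186158 = 7.901187
φ(d₁) = (1/√(2π))·e^{−d₁²/2} = 0.398663
Θ = −S·φ(d₁)·σ/(2√T) − r·K·e^{−rT}·N(d₂) = −14.332247 − 0.583823 = -14.916070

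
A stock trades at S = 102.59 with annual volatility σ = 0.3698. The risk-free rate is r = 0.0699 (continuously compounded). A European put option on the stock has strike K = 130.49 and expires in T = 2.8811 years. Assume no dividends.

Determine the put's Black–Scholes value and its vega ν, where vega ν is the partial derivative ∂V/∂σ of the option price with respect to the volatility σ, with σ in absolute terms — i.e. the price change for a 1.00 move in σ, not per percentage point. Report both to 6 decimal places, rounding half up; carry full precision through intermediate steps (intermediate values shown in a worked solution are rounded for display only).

price = 27.876515
ν = 67.307743

σ√T = 0.3698·√2.8811 = 0.627691
d₁ = (ln(S/K) + (r+σ²/2)T) / (σ√T) = (ln(102.59/130.49) + (0.0699+0.3698²/2)·2.8811) / 0.627691 = (-0.240556 + 0.398387) / 0.627691 = 0.251447
d₂ = d₁ − σ√T = 0.251447 − 0.627691 = -0.376245
e^{−rT} = e^{−0.0699·2.8811} = 0.817594
N(−d₁) = 0.400734,  N(−d₂) = 0.646632
Put price V = K·e^{−rT}·N(−d₂) − S·N(−d₁) = 68.987854 − 41.111339 = 27.876515
φ(d₁) = (1/√(2π))·e^{−d₁²/2} = 0.386528
ν = S·φ(d₁)·√T = 67.307743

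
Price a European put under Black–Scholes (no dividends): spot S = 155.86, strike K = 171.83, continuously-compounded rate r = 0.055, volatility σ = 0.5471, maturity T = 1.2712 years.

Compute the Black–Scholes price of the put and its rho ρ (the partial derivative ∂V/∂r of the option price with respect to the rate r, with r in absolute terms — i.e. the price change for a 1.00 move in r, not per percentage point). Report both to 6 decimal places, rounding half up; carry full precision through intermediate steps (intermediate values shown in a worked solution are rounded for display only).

σ√T = 0.5471·√1.2712 = 0.616842
d₁ = (ln(S/K) + (r+σ²/2)T) / (σ√T) = (ln(155.86/171.83) + (0.055+0.5471²/2)·1.2712) / 0.616842 = (-0.097547 + 0.260163) / 0.616842 = 0.263626
d₂ = d₁ − σ√T = 0.263626 − 0.616842 = -0.353216
e^{−rT} = e^{−0.055·1.2712} = 0.932472
N(−d₁) = 0.396034,  N(−d₂) = 0.638037
Put price V = K·e^{−rT}·N(−d₂) − S·N(−d₁) = 102.230505 − 61.725883 = 40.504622
ρ = −K·T·e^{−rT}·N(−d₂) = -129.955418

price = 40.504622
ρ = -129.955418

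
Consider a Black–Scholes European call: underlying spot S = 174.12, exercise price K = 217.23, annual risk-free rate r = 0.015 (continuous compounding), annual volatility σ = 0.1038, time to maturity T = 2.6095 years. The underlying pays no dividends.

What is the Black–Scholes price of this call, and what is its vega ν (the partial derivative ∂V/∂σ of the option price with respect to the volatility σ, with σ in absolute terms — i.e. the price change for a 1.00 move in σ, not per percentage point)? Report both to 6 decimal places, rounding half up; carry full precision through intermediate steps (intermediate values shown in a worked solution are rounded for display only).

price = 2.251382
ν = 67.924324

σ√T = 0.1038·√2.6095 = 0.167678
d₁ = (ln(S/K) + (r+σ²/2)T) / (σ√T) = (ln(174.12/217.23) + (0.015+0.1038²/2)·2.6095) / 0.167678 = (-0.221212 + 0.053200) / 0.167678 = -1.001989
d₂ = d₁ − σ√T = -1.001989 − 0.167678 = -1.169667
e^{−rT} = e^{−0.015·2.6095} = 0.961614
N(d₁) = 0.158174,  N(d₂) = 0.121067
Call price V = S·N(d₁) − K·e^{−rT}·N(d₂) = 27.541323 − 25.289940 = 2.251382
φ(d₁) = (1/√(2π))·e^{−d₁²/2} = 0.241489
ν = S·φ(d₁)·√T = 67.924324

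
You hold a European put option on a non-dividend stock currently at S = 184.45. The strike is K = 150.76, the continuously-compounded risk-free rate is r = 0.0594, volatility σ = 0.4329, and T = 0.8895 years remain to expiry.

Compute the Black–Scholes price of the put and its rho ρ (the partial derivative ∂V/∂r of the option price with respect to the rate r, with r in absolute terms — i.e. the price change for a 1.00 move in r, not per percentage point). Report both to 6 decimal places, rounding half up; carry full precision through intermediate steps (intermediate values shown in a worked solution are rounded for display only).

σ√T = 0.4329·√0.8895 = 0.408282
d₁ = (ln(S/K) + (r+σ²/2)T) / (σ√T) = (ln(184.45/150.76) + (0.0594+0.4329²/2)·0.8895) / 0.408282 = (0.201689 + 0.136184) / 0.408282 = 0.827547
d₂ = d₁ − σ√T = 0.827547 − 0.408282 = 0.419265
e^{−rT} = e^{−0.0594·0.8895} = 0.948535
N(−d₁) = 0.203964,  N(−d₂) = 0.337511
Put price V = K·e^{−rT}·N(−d₂) − S·N(−d₁) = 48.264523 − 37.621079 = 10.643444
ρ = −K·T·e^{−rT}·N(−d₂) = -42.931294

price = 10.643444
ρ = -42.931294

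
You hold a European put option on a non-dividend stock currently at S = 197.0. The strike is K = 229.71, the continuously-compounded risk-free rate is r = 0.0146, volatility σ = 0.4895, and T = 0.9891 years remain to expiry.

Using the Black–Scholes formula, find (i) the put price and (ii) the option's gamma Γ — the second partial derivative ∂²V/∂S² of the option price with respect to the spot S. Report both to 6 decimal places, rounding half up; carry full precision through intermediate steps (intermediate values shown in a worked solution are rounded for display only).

σ√T = 0.4895·√0.9891 = 0.486825
d₁ = (ln(S/K) + (r+σ²/2)T) / (σ√T) = (ln(197.0/229.71) + (0.0146+0.4895²/2)·0.9891) / 0.486825 = (-0.153614 + 0.132940) / 0.486825 = -0.042467
d₂ = d₁ − σ√T = -0.042467 − 0.486825 = -0.529292
e^{−rT} = e^{−0.0146·0.9891} = 0.985663
N(−d₁) = 0.516937,  N(−d₂) = 0.701698
Put price V = K·e^{−rT}·N(−d₂) − S·N(−d₁) = 158.876181 − 101.836518 = 57.039664
φ(d₁) = (1/√(2π))·e^{−d₁²/2} = 0.398583
Γ = φ(d₁) / (S·σ·√T) = 0.004156

price = 57.039664
Γ = 0.004156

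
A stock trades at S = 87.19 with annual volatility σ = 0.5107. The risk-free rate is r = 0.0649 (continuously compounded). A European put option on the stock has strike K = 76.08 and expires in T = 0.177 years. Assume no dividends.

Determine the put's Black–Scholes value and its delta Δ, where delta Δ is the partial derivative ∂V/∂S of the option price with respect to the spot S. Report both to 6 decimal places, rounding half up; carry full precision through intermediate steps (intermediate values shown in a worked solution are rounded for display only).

σ√T = 0.5107·√0.177 = 0.214858
d₁ = (ln(S/K) + (r+σ²/2)T) / (σ√T) = (ln(87.19/76.08) + (0.0649+0.5107²/2)·0.177) / 0.214858 = (0.136304 + 0.034569) / 0.214858 = 0.795284
d₂ = d₁ − σ√T = 0.795284 − 0.214858 = 0.580426
e^{−rT} = e^{−0.0649·0.177} = 0.988578
N(−d₁) = 0.213224,  N(−d₂) = 0.280814
Put price V = K·e^{−rT}·N(−d₂) − S·N(−d₁) = 21.120292 − 18.591002 = 2.529289
Δ = −N(−d₁) = -0.213224

price = 2.529289
Δ = -0.213224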